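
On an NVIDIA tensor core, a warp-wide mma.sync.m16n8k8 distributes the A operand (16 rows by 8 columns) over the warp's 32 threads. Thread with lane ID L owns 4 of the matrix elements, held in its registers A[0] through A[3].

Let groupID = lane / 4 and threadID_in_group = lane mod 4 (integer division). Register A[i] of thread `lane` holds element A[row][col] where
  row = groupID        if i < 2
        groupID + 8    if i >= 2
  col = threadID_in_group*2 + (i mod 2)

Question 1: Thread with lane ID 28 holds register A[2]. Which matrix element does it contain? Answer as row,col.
lane 28⇒28/4=7, 28 mod 4=0
i=2  r:7+8⇒15  c:2·0+0⇒0

15,0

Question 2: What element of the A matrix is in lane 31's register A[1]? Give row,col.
7,7

L=31=>grp=31>>2=7, tig=31&3=3
[1]=>row 7+0=7  col 3·2+1=7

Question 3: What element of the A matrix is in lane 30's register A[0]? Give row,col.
30: gr=7,th=2
[0] (7+0,2*2+0) = (7,4)

7,4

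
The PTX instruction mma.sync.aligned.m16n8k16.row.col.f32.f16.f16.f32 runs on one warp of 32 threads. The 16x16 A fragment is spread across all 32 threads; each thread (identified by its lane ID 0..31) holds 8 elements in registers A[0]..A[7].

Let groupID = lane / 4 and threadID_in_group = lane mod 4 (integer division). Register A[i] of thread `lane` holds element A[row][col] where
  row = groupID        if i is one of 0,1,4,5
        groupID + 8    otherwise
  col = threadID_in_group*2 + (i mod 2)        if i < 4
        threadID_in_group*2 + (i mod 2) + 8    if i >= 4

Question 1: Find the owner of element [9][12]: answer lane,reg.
r=9→G=1,rhi=1  c=12→chi=1,T=2,p=0
L=1*4+2=6  i=1*4+1*2+0=6

6,6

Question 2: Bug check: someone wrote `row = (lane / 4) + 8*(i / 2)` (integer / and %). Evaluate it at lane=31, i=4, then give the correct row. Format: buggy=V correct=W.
`(lane / 4) + 8*(i / 2)`[31,4]->23
lane 31->31/4=7, 31 mod 4=3
i=4  r:7+0->7  c:2·3+0+8->14
row: 23 vs 7

buggy=23 correct=7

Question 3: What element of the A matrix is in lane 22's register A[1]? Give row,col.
5,5

lane 22: G=5 (22/4), T=2 (22%4)
i=1: r=5+0=5, c=2*2+1+0=5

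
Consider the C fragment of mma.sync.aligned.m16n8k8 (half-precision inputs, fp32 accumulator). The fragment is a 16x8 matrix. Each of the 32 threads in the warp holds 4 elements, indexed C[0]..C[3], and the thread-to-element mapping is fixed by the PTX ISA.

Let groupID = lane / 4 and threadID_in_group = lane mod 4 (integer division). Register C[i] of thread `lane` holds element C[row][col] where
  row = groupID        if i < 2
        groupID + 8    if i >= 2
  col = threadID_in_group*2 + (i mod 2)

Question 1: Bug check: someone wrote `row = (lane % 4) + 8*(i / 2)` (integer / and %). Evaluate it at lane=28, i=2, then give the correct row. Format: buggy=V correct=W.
buggy=8 correct=15

`(lane % 4) + 8*(i / 2)`[28,2]→8
lane 28→28/4=7, 28 mod 4=0
i=2  r:7+8→15  c:2·0+0→0
row: 8 vs 15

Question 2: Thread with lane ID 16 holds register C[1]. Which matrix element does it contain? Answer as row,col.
4,1

lane 16: gid=4 (16/4), tid=0 (16%4)
i=1: r=4+0=4, c=0*2+1=1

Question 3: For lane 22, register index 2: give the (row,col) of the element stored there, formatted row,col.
13,4

L=22->g=22>>2=5, t=22&3=2
[2]->row 5+8=13  col 2·2+0=4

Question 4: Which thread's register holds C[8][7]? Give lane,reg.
3,3

r=8→G=0,rhi=1  c=7→T=3,p=1
L=0*4+3=3  i=1*2+1=3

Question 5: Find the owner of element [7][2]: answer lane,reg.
r=7⇒gr=7,Rb=0  c=2⇒th=1,odd=0
L=7*4+1=29  i=0*2+0=0

29,0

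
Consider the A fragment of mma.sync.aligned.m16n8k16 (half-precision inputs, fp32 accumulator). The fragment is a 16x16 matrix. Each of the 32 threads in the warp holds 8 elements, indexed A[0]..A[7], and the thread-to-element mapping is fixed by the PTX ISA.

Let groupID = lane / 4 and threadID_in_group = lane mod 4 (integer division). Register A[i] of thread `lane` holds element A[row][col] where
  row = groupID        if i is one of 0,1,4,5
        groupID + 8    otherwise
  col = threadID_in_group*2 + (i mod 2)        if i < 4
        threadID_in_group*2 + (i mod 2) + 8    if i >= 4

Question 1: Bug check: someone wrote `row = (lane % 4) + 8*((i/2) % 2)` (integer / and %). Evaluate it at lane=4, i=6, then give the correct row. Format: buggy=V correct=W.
buggy=8 correct=9

`(lane % 4) + 8*((i/2) % 2)`[4,6]⇒8
lane 4⇒4/4=1, 4 mod 4=0
i=6  r:1+8⇒9  c:2·0+0+8⇒8
row: 8 vs 9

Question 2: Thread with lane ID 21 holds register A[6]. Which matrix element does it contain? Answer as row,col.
lane 21->21/4=5, 21 mod 4=1
i=6  r:5+8->13  c:2·1+0+8->10

13,10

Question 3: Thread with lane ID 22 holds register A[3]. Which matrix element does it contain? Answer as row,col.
13,5

lane 22: gr=5 (22/4), th=2 (22%4)
i=3: r=5+8=13, c=2*2+1+0=5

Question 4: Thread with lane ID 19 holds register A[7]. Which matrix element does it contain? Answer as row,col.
L=19⇒gr=19>>2=4, th=19&3=3
[7]⇒row 4+8=12  col 3·2+1+8=15

12,15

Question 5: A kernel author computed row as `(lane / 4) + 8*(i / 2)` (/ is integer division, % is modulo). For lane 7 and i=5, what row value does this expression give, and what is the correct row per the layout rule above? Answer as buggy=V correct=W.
`(lane / 4) + 8*(i / 2)`[7,5]->17
L=7->g=7>>2=1, t=7&3=3
[5]->row 1+0=1  col 3·2+1+8=15
row: 17 vs 1

buggy=17 correct=1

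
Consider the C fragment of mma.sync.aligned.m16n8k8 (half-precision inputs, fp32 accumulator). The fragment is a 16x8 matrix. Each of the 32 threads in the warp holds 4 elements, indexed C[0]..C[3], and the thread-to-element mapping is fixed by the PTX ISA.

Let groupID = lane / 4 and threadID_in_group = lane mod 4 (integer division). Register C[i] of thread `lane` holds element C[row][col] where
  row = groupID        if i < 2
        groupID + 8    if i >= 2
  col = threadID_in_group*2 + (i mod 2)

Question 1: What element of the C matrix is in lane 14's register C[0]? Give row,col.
L=14⇒gr=14>>2=3, th=14&3=2
[0]⇒row 3+0=3  col 2·2+0=4

3,4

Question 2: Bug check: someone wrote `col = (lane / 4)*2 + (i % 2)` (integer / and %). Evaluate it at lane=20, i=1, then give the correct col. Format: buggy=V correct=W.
`(lane / 4)*2 + (i % 2)`[20,1]⇒11
L=20⇒gr=20>>2=5, th=20&3=0
[1]⇒row 5+0=5  col 0·2+1=1
col: 11 vs 1

buggy=11 correct=1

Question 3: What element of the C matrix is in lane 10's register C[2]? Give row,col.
lane 10: gid=2 (10/4), tid=2 (10%4)
i=2: r=2+8=10, c=2*2+0=4

10,4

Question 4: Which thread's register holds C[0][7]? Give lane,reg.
r:0=>grp=0,rB=0  c:7=>tig=3,lo=1
L=0*4+3=3  i=0*2+1=1

3,1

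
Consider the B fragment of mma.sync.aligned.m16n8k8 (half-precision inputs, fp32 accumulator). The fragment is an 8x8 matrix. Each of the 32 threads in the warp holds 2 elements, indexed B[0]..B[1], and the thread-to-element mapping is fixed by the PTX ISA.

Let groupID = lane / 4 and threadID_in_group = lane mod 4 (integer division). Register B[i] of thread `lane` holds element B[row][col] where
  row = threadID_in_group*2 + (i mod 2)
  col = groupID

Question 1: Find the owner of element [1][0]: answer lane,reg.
0,1

c:0=>grp=0  r:1=>tig=0,lo=1
L=0*4+0=0  i=1=1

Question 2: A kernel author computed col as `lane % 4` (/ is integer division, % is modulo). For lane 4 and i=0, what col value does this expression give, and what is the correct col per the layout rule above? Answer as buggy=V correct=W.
buggy=0 correct=1

`lane % 4`[4,0]->0
lane 4->4/4=1, 4 mod 4=0
i=0  r:2·0+0->0  c:1
col: 0 vs 1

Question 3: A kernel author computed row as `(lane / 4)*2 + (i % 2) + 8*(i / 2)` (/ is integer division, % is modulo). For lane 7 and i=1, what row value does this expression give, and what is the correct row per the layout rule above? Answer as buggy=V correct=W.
`(lane / 4)*2 + (i % 2) + 8*(i / 2)`[7,1]->3
7: g=1,t=3
[1] (3*2+1,1) = (7,1)
row: 3 vs 7

buggy=3 correct=7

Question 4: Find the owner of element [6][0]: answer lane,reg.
c=0→G=0  r=6→T=3,p=0
L=0*4+3=3  i=0=0

3,0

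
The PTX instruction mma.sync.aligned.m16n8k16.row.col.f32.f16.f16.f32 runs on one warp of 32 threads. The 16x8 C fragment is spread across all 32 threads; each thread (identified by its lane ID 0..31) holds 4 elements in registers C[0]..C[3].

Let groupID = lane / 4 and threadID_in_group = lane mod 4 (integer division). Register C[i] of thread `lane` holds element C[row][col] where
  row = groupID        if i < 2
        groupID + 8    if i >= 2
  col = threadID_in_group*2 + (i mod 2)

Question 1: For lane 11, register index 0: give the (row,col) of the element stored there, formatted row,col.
2,6

lane 11->11/4=2, 11 mod 4=3
i=0  r:2+0->2  c:2·3+0->6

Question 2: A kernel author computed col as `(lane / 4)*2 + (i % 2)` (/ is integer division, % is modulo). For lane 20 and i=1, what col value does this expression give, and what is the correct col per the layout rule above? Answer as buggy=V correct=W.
`(lane / 4)*2 + (i % 2)`[20,1]⇒11
20: gr=5,th=0
[1] (5+0,0*2+1) = (5,1)
col: 11 vs 1

buggy=11 correct=1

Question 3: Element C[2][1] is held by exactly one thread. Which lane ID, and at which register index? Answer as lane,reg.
r=2⇒gr=2,Rb=0  c=1⇒th=0,odd=1
L=2*4+0=8  i=0*2+1=1

8,1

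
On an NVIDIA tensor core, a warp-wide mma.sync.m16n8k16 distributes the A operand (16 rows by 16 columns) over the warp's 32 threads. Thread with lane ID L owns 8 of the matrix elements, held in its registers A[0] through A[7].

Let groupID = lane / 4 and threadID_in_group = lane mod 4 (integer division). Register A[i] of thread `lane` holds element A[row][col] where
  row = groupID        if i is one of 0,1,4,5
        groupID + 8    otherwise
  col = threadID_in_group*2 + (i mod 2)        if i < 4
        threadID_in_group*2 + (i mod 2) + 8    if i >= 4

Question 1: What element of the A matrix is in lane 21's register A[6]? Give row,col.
21: grp=5,tig=1
[6] (5+8,1*2+0+8) = (13,10)

13,10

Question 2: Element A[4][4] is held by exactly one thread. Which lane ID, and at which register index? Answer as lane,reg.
18,0

r=4->g=4,rb=0  c=4->cb=0,t=2,b0=0
L=4*4+2=18  i=0*4+0*2+0=0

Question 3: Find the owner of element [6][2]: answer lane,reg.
r=6->g=6,rb=0  c=2->cb=0,t=1,b0=0
L=6*4+1=25  i=0*4+0*2+0=0

25,0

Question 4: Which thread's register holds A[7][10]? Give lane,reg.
29,4

r=7→G=7,rhi=0  c=10→chi=1,T=1,p=0
L=7*4+1=29  i=1*4+0*2+0=4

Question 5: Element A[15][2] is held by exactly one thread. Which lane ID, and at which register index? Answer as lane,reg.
29,2

r: 15->gid=7,r8=1  c: 2->c8=0,tid=1,i&1=0
L=7*4+1=29  i=0*4+1*2+0=2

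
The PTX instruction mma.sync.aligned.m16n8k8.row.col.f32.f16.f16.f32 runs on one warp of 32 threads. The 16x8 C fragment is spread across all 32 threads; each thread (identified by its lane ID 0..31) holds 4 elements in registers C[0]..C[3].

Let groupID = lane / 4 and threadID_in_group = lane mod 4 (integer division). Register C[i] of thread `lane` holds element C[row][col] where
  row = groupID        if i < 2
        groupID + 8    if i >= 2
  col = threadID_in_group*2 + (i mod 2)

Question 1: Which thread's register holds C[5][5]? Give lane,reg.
22,1

r:5=>grp=5,rB=0  c:5=>tig=2,lo=1
L=5*4+2=22  i=0*2+1=1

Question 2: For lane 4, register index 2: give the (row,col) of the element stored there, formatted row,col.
9,0

L=4->g=4>>2=1, t=4&3=0
[2]->row 1+8=9  col 0·2+0=0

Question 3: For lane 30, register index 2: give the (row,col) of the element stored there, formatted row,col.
L=30->gid=30>>2=7, tid=30&3=2
[2]->row 7+8=15  col 2·2+0=4

15,4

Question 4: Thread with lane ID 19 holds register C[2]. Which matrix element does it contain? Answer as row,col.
12,6

19: gid=4,tid=3
[2] (4+8,3*2+0) = (12,6)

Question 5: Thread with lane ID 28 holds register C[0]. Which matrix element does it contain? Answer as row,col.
L=28⇒gr=28>>2=7, th=28&3=0
[0]⇒row 7+0=7  col 0·2+0=0

7,0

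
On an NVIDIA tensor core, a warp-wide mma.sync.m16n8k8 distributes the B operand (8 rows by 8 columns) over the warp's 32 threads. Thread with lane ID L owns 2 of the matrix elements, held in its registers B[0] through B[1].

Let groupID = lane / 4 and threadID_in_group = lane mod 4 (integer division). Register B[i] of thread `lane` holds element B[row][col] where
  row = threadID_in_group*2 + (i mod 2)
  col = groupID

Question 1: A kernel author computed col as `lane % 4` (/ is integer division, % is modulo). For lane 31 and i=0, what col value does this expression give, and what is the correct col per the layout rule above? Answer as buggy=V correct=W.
buggy=3 correct=7

`lane % 4`[31,0]=>3
31: grp=7,tig=3
[0] (3*2+0,7) = (6,7)
col: 3 vs 7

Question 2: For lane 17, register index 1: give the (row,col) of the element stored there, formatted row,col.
lane 17->17/4=4, 17 mod 4=1
i=1  r:2·1+1->3  c:4

3,4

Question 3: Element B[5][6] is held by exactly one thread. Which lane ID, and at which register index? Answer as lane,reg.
26,1

c: 6->gid=6  r: 5->tid=2,i&1=1
L=6*4+2=26  i=1=1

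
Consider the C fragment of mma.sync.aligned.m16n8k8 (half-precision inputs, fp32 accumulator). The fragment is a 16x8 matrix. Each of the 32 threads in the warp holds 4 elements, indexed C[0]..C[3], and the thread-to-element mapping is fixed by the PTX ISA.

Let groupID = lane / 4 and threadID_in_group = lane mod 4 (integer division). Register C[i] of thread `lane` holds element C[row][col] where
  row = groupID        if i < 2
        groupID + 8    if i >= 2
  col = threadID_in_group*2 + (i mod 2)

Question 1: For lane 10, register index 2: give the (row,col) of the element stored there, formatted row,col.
10,4

lane 10: gid=2 (10/4), tid=2 (10%4)
i=2: r=2+8=10, c=2*2+0=4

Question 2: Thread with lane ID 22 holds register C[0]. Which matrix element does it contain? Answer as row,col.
lane 22: G=5 (22/4), T=2 (22%4)
i=0: r=5+0=5, c=2*2+0=4

5,4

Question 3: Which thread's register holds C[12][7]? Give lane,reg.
19,3

r: 12->gid=4,r8=1  c: 7->tid=3,i&1=1
L=4*4+3=19  i=1*2+1=3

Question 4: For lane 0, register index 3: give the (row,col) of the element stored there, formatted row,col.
8,1

lane 0→0/4=0, 0 mod 4=0
i=3  r:0+8→8  c:2·0+1→1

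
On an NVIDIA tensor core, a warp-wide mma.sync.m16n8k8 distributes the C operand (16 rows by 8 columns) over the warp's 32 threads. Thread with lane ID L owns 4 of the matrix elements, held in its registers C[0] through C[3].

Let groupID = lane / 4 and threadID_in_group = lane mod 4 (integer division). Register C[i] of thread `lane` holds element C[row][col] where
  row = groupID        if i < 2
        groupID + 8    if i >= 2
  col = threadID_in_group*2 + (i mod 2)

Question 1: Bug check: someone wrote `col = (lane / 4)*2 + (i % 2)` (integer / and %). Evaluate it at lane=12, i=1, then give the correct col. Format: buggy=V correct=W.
`(lane / 4)*2 + (i % 2)`[12,1]=>7
12: grp=3,tig=0
[1] (3+0,0*2+1) = (3,1)
col: 7 vs 1

buggy=7 correct=1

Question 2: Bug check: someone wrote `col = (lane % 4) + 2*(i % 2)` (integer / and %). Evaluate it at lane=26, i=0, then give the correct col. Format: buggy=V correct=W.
`(lane % 4) + 2*(i % 2)`[26,0]->2
26: gid=6,tid=2
[0] (6+0,2*2+0) = (6,4)
col: 2 vs 4

buggy=2 correct=4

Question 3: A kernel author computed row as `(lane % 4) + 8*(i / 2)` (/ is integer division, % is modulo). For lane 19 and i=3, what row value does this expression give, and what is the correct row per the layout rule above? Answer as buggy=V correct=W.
`(lane % 4) + 8*(i / 2)`[19,3]=>11
19: grp=4,tig=3
[3] (4+8,3*2+1) = (12,7)
row: 11 vs 12

buggy=11 correct=12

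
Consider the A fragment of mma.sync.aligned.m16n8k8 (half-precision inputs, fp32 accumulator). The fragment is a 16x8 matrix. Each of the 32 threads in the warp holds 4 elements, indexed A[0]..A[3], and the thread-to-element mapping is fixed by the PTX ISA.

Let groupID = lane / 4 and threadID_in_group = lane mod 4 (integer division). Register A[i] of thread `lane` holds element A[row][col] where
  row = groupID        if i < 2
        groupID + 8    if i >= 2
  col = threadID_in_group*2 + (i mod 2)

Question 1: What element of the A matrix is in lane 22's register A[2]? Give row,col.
22: gid=5,tid=2
[2] (5+8,2*2+0) = (13,4)

13,4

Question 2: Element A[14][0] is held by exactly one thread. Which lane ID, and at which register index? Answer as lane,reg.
24,2

r: 14->gid=6,r8=1  c: 0->tid=0,i&1=0
L=6*4+0=24  i=1*2+0=2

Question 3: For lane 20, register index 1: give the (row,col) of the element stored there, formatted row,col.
5,1

20: gid=5,tid=0
[1] (5+0,0*2+1) = (5,1)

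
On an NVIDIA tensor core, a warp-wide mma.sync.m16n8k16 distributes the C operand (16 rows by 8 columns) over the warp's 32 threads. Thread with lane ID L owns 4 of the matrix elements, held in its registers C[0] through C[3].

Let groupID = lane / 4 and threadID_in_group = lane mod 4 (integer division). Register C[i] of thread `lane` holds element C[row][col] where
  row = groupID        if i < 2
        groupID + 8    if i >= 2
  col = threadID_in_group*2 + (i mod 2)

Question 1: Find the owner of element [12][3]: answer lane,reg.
r=12⇒gr=4,Rb=1  c=3⇒th=1,odd=1
L=4*4+1=17  i=1*2+1=3

17,3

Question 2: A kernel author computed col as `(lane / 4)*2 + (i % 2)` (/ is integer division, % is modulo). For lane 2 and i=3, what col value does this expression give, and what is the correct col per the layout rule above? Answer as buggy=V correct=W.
buggy=1 correct=5

`(lane / 4)*2 + (i % 2)`[2,3]→1
lane 2→2/4=0, 2 mod 4=2
i=3  r:0+8→8  c:2·2+1→5
col: 1 vs 5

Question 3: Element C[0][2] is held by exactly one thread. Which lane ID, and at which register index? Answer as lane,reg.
1,0

r=0⇒gr=0,Rb=0  c=2⇒th=1,odd=0
L=0*4+1=1  i=0*2+0=0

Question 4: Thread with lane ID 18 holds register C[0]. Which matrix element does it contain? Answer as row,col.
L=18=>grp=18>>2=4, tig=18&3=2
[0]=>row 4+0=4  col 2·2+0=4

4,4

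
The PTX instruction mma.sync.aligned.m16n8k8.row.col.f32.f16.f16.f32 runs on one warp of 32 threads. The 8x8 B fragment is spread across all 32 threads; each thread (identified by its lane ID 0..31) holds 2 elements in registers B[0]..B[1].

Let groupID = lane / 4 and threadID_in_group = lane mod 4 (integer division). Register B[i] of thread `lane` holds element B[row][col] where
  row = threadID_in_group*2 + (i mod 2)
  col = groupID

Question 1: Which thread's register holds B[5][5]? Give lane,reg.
c=5→G=5  r=5→T=2,p=1
L=5*4+2=22  i=1=1

22,1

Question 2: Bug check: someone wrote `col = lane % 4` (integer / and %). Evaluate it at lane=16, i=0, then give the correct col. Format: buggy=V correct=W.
buggy=0 correct=4

`lane % 4`[16,0]=>0
L=16=>grp=16>>2=4, tig=16&3=0
[0]=>row 0·2+0=0  col grp=4
col: 0 vs 4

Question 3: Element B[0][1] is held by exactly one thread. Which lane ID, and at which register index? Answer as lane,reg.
4,0

c=1→G=1  r=0→T=0,p=0
L=1*4+0=4  i=0=0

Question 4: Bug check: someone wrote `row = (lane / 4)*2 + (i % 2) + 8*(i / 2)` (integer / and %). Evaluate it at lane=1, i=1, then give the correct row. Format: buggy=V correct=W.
buggy=1 correct=3

`(lane / 4)*2 + (i % 2) + 8*(i / 2)`[1,1]->1
lane 1->1/4=0, 1 mod 4=1
i=1  r:2·1+1->3  c:0
row: 1 vs 3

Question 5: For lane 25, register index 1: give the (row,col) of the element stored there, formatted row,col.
L=25→G=25>>2=6, T=25&3=1
[1]→row 1·2+1=3  col G=6

3,6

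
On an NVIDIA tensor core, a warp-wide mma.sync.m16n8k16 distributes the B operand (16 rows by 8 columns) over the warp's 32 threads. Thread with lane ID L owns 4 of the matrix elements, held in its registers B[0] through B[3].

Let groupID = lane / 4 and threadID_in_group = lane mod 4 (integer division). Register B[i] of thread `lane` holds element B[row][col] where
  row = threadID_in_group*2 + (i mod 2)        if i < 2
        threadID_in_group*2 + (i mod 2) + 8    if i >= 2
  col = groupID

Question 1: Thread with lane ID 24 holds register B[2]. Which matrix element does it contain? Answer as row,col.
24: G=6,T=0
[2] (0*2+0+8,6) = (8,6)

8,6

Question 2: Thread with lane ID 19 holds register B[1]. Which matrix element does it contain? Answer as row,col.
7,4

lane 19->19/4=4, 19 mod 4=3
i=1  r:2·3+1+0->7  c:4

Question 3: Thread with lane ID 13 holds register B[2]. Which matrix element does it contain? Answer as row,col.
13: G=3,T=1
[2] (1*2+0+8,3) = (10,3)

10,3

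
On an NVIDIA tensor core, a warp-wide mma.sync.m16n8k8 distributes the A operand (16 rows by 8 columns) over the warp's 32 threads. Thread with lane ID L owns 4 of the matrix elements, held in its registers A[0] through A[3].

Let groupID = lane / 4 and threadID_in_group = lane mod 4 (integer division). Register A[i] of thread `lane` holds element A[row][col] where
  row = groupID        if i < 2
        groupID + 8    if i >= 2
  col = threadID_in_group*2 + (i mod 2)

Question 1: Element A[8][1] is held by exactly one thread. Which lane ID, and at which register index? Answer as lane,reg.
0,3

r:8=>grp=0,rB=1  c:1=>tig=0,lo=1
L=0*4+0=0  i=1*2+1=3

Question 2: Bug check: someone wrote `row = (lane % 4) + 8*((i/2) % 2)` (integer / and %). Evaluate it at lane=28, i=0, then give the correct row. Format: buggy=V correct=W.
`(lane % 4) + 8*((i/2) % 2)`[28,0]→0
lane 28→28/4=7, 28 mod 4=0
i=0  r:7+0→7  c:2·0+0→0
row: 0 vs 7

buggy=0 correct=7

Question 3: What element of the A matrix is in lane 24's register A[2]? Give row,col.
14,0

24: grp=6,tig=0
[2] (6+8,0*2+0) = (14,0)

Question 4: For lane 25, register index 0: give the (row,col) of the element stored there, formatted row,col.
25: G=6,T=1
[0] (6+0,1*2+0) = (6,2)

6,2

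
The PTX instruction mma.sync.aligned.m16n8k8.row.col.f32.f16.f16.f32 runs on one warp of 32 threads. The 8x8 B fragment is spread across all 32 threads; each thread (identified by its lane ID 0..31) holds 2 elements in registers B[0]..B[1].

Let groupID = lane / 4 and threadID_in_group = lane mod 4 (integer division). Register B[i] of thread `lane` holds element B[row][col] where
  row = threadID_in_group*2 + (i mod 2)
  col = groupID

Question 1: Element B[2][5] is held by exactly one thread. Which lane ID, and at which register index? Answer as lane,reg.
c: 5->gid=5  r: 2->tid=1,i&1=0
L=5*4+1=21  i=0=0

21,0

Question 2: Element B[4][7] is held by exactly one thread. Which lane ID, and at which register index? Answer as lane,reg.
c=7→G=7  r=4→T=2,p=0
L=7*4+2=30  i=0=0

30,0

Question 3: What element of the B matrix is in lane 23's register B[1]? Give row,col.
23: gid=5,tid=3
[1] (3*2+1,5) = (7,5)

7,5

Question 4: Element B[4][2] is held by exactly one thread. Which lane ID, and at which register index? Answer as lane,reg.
c=2→G=2  r=4→T=2,p=0
L=2*4+2=10  i=0=0

10,0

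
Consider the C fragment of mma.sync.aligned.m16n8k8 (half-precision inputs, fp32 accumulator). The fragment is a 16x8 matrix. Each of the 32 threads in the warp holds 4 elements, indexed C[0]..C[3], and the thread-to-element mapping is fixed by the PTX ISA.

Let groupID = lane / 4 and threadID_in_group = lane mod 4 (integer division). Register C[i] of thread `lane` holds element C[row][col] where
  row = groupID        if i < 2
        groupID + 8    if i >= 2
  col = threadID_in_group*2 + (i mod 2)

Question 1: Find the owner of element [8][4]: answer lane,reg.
2,2

r=8⇒gr=0,Rb=1  c=4⇒th=2,odd=0
L=0*4+2=2  i=1*2+0=2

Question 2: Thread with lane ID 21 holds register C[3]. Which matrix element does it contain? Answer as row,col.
21: g=5,t=1
[3] (5+8,1*2+1) = (13,3)

13,3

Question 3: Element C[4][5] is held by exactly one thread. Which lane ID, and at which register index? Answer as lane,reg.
18,1

r:4=>grp=4,rB=0  c:5=>tig=2,lo=1
L=4*4+2=18  i=0*2+1=1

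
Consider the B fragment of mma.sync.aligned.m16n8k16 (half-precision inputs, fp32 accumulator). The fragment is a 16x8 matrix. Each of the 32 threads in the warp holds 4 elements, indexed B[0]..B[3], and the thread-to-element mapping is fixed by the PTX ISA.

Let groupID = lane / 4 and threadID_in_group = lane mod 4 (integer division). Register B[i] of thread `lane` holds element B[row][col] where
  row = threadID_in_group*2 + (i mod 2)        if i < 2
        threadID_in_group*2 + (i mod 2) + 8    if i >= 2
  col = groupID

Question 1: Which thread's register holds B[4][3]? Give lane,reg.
14,0

c=3⇒gr=3  r=4⇒Rb=0,th=2,odd=0
L=3*4+2=14  i=0*2+0=0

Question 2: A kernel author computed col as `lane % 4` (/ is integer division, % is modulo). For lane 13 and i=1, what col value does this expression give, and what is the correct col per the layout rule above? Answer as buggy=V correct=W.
buggy=1 correct=3

`lane % 4`[13,1]->1
lane 13->13/4=3, 13 mod 4=1
i=1  r:2·1+1+0->3  c:3
col: 1 vs 3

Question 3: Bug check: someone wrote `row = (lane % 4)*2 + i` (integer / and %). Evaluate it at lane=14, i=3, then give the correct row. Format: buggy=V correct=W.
buggy=7 correct=13

`(lane % 4)*2 + i`[14,3]⇒7
14: gr=3,th=2
[3] (2*2+1+8,3) = (13,3)
row: 7 vs 13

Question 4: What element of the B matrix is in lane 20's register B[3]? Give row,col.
lane 20: G=5 (20/4), T=0 (20%4)
i=3: r=0*2+1+8=9, c=G=5

9,5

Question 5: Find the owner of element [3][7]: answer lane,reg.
29,1

c=7→G=7  r=3→rhi=0,T=1,p=1
L=7*4+1=29  i=0*2+1=1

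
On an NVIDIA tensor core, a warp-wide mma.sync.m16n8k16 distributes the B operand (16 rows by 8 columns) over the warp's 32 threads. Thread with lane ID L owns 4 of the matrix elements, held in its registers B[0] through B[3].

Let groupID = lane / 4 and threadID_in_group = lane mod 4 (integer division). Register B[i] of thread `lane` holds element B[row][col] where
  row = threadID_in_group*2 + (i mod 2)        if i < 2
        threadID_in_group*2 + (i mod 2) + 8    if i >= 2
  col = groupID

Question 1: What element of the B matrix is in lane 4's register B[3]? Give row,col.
9,1

4: G=1,T=0
[3] (0*2+1+8,1) = (9,1)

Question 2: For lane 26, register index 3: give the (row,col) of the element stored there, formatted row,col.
lane 26: gr=6 (26/4), th=2 (26%4)
i=3: r=2*2+1+8=13, c=gr=6

13,6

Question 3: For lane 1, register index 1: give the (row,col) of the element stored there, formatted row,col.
lane 1->1/4=0, 1 mod 4=1
i=1  r:2·1+1+0->3  c:0

3,0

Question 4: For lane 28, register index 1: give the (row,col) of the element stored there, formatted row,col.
1,7

lane 28⇒28/4=7, 28 mod 4=0
i=1  r:2·0+1+0⇒1  c:7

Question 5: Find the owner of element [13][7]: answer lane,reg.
c=7⇒gr=7  r=13⇒Rb=1,th=2,odd=1
L=7*4+2=30  i=1*2+1=3

30,3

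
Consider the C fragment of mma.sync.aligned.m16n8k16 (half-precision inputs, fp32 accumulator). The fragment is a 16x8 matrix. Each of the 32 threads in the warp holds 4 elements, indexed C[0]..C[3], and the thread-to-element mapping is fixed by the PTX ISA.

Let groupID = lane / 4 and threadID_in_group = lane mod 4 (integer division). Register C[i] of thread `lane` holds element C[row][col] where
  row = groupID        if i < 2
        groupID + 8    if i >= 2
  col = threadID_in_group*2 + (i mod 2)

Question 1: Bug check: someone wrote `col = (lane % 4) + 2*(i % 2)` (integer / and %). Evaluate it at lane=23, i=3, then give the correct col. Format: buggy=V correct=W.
buggy=5 correct=7

`(lane % 4) + 2*(i % 2)`[23,3]=>5
L=23=>grp=23>>2=5, tig=23&3=3
[3]=>row 5+8=13  col 3·2+1=7
col: 5 vs 7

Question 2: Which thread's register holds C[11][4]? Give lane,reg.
14,2

r: 11->gid=3,r8=1  c: 4->tid=2,i&1=0
L=3*4+2=14  i=1*2+0=2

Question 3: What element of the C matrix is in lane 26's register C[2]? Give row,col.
26: grp=6,tig=2
[2] (6+8,2*2+0) = (14,4)

14,4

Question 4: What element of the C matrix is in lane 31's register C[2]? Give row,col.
L=31->g=31>>2=7, t=31&3=3
[2]->row 7+8=15  col 3·2+0=6

15,6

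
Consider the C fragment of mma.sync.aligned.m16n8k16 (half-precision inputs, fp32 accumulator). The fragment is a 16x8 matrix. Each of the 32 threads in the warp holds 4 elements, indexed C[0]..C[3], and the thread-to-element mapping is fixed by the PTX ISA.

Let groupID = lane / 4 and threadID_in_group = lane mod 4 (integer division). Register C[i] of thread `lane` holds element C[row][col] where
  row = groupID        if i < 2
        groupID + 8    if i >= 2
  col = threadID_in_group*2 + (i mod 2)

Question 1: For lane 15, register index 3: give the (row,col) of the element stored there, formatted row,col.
15: grp=3,tig=3
[3] (3+8,3*2+1) = (11,7)

11,7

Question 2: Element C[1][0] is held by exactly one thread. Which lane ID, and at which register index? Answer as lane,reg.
r=1->g=1,rb=0  c=0->t=0,b0=0
L=1*4+0=4  i=0*2+0=0

4,0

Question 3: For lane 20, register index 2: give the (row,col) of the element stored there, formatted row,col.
13,0

lane 20: gr=5 (20/4), th=0 (20%4)
i=2: r=5+8=13, c=0*2+0=0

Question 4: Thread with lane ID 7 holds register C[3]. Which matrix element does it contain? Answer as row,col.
9,7

lane 7=>7/4=1, 7 mod 4=3
i=3  r:1+8=>9  c:2·3+1=>7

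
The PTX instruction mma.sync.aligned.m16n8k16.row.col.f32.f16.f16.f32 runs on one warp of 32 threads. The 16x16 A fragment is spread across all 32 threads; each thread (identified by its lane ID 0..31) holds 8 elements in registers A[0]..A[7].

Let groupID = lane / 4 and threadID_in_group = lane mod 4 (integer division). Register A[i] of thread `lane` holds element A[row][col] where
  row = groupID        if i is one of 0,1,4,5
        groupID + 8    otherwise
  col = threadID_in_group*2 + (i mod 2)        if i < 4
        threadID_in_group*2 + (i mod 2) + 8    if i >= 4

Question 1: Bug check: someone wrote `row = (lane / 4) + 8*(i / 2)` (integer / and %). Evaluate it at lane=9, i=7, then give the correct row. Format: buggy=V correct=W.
`(lane / 4) + 8*(i / 2)`[9,7]→26
9: G=2,T=1
[7] (2+8,1*2+1+8) = (10,11)
row: 26 vs 10

buggy=26 correct=10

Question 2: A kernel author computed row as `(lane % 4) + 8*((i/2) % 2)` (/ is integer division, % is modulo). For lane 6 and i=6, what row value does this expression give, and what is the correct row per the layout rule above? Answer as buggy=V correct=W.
`(lane % 4) + 8*((i/2) % 2)`[6,6]⇒10
L=6⇒gr=6>>2=1, th=6&3=2
[6]⇒row 1+8=9  col 2·2+0+8=12
row: 10 vs 9

buggy=10 correct=9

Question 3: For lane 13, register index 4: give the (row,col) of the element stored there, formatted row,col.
lane 13: grp=3 (13/4), tig=1 (13%4)
i=4: r=3+0=3, c=1*2+0+8=10

3,10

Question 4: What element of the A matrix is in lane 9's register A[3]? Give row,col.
L=9=>grp=9>>2=2, tig=9&3=1
[3]=>row 2+8=10  col 1·2+1+0=3

10,3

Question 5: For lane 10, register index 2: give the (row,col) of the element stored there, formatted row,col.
10,4

L=10⇒gr=10>>2=2, th=10&3=2
[2]⇒row 2+8=10  col 2·2+0+0=4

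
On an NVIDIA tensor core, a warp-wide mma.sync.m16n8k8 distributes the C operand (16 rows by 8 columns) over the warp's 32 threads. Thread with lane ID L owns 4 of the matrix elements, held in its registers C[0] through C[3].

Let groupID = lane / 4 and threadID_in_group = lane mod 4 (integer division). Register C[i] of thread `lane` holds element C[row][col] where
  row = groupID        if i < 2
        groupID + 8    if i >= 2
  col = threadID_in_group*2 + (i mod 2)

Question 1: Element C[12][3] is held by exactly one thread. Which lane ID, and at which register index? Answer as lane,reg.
17,3

r=12⇒gr=4,Rb=1  c=3⇒th=1,odd=1
L=4*4+1=17  i=1*2+1=3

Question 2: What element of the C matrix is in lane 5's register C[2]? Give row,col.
L=5->g=5>>2=1, t=5&3=1
[2]->row 1+8=9  col 1·2+0=2

9,2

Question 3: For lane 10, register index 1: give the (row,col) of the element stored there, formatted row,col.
2,5

lane 10: G=2 (10/4), T=2 (10%4)
i=1: r=2+0=2, c=2*2+1=5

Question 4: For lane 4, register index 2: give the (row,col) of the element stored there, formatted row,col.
lane 4⇒4/4=1, 4 mod 4=0
i=2  r:1+8⇒9  c:2·0+0⇒0

9,0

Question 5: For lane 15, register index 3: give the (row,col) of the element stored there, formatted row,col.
11,7

15: gr=3,th=3
[3] (3+8,3*2+1) = (11,7)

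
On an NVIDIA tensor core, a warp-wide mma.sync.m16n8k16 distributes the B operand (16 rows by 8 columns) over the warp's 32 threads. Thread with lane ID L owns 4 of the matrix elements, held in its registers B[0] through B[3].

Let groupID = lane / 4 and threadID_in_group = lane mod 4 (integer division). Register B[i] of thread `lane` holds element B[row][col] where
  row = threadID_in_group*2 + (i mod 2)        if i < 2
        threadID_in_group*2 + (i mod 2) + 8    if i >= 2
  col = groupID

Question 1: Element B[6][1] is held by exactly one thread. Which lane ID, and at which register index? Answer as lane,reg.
c: 1->gid=1  r: 6->r8=0,tid=3,i&1=0
L=1*4+3=7  i=0*2+0=0

7,0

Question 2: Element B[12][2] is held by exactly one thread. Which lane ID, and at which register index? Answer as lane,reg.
10,2

c:2=>grp=2  r:12=>rB=1,tig=2,lo=0
L=2*4+2=10  i=1*2+0=2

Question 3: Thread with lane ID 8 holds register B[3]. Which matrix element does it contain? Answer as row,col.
lane 8→8/4=2, 8 mod 4=0
i=3  r:2·0+1+8→9  c:2

9,2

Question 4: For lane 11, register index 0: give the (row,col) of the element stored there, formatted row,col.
6,2

11: G=2,T=3
[0] (3*2+0+0,2) = (6,2)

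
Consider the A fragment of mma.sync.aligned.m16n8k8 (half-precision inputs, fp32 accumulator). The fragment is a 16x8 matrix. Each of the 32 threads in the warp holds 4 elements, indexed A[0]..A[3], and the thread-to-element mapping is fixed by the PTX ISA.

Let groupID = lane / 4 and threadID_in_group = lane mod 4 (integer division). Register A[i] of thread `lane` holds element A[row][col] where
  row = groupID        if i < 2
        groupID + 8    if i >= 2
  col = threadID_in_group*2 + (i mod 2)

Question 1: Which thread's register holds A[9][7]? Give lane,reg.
r=9->g=1,rb=1  c=7->t=3,b0=1
L=1*4+3=7  i=1*2+1=3

7,3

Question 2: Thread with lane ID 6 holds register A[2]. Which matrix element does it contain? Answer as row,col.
lane 6: gid=1 (6/4), tid=2 (6%4)
i=2: r=1+8=9, c=2*2+0=4

9,4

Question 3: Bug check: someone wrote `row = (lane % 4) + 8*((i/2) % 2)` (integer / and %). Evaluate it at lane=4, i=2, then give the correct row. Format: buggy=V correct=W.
`(lane % 4) + 8*((i/2) % 2)`[4,2]->8
lane 4: gid=1 (4/4), tid=0 (4%4)
i=2: r=1+8=9, c=0*2+0=0
row: 8 vs 9

buggy=8 correct=9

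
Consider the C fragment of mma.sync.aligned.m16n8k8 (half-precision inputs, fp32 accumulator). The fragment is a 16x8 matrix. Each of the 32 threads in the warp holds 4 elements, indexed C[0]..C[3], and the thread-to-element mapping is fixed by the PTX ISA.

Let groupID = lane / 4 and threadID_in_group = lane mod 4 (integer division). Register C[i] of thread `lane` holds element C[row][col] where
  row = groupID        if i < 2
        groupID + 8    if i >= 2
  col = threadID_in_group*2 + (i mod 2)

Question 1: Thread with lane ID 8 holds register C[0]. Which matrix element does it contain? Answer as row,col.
L=8⇒gr=8>>2=2, th=8&3=0
[0]⇒row 2+0=2  col 0·2+0=0

2,0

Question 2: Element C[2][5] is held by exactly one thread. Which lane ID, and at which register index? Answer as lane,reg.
10,1

r:2=>grp=2,rB=0  c:5=>tig=2,lo=1
L=2*4+2=10  i=0*2+1=1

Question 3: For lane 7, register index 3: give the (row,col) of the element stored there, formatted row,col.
9,7

lane 7: g=1 (7/4), t=3 (7%4)
i=3: r=1+8=9, c=3*2+1=7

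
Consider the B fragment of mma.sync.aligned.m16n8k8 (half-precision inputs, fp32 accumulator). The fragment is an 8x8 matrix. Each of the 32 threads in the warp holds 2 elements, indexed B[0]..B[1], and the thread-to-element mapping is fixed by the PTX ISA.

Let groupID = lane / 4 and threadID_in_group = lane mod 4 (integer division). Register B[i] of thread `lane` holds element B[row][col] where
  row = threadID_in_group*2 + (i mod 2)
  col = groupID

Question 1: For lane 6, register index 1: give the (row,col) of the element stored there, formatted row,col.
lane 6⇒6/4=1, 6 mod 4=2
i=1  r:2·2+1⇒5  c:1

5,1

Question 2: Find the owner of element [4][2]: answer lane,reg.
c:2=>grp=2  r:4=>tig=2,lo=0
L=2*4+2=10  i=0=0

10,0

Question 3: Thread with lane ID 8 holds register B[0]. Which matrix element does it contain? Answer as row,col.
0,2

lane 8->8/4=2, 8 mod 4=0
i=0  r:2·0+0->0  c:2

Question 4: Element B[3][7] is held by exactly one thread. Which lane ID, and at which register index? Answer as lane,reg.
29,1

c=7->g=7  r=3->t=1,b0=1
L=7*4+1=29  i=1=1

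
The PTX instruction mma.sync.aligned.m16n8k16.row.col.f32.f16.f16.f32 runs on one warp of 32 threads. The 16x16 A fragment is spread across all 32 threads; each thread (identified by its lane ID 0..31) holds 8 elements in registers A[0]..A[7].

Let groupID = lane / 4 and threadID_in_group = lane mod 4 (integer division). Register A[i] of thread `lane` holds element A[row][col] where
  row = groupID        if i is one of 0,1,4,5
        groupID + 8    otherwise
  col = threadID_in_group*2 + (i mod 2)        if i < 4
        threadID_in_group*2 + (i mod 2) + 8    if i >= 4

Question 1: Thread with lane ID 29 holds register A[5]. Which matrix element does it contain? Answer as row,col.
29: G=7,T=1
[5] (7+0,1*2+1+8) = (7,11)

7,11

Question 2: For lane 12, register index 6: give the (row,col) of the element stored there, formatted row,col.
11,8

lane 12⇒12/4=3, 12 mod 4=0
i=6  r:3+8⇒11  c:2·0+0+8⇒8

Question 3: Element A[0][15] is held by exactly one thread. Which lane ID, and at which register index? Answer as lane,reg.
3,5

r:0=>grp=0,rB=0  c:15=>cB=1,tig=3,lo=1
L=0*4+3=3  i=1*4+0*2+1=5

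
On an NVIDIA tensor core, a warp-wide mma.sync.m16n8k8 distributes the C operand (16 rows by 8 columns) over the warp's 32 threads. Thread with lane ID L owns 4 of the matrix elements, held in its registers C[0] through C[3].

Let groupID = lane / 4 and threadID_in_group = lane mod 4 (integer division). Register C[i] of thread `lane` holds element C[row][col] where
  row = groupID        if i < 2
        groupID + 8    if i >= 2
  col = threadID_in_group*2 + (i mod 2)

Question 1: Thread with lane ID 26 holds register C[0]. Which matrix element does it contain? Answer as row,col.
lane 26: gid=6 (26/4), tid=2 (26%4)
i=0: r=6+0=6, c=2*2+0=4

6,4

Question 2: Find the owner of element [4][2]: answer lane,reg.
17,0

r=4→G=4,rhi=0  c=2→T=1,p=0
L=4*4+1=17  i=0*2+0=0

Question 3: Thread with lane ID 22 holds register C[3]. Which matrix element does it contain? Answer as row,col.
13,5

22: G=5,T=2
[3] (5+8,2*2+1) = (13,5)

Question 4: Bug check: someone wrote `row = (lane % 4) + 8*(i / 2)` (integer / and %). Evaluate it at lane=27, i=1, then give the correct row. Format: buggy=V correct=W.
`(lane % 4) + 8*(i / 2)`[27,1]→3
27: G=6,T=3
[1] (6+0,3*2+1) = (6,7)
row: 3 vs 6

buggy=3 correct=6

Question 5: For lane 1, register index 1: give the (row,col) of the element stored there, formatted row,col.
lane 1⇒1/4=0, 1 mod 4=1
i=1  r:0+0⇒0  c:2·1+1⇒3

0,3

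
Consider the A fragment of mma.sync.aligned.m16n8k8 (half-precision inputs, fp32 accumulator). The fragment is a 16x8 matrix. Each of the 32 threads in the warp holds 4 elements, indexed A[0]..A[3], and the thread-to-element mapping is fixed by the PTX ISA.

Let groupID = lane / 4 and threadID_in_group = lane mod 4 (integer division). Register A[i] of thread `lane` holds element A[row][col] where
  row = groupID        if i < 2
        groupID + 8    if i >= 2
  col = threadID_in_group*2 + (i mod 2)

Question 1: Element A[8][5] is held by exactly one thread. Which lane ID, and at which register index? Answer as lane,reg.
2,3

r:8=>grp=0,rB=1  c:5=>tig=2,lo=1
L=0*4+2=2  i=1*2+1=3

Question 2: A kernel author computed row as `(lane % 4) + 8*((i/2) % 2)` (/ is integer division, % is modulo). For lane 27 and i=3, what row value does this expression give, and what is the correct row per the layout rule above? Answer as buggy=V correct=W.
buggy=11 correct=14

`(lane % 4) + 8*((i/2) % 2)`[27,3]⇒11
lane 27: gr=6 (27/4), th=3 (27%4)
i=3: r=6+8=14, c=3*2+1=7
row: 11 vs 14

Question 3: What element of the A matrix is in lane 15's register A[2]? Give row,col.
11,6

L=15->gid=15>>2=3, tid=15&3=3
[2]->row 3+8=11  col 3·2+0=6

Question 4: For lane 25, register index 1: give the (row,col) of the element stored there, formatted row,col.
L=25→G=25>>2=6, T=25&3=1
[1]→row 6+0=6  col 1·2+1=3

6,3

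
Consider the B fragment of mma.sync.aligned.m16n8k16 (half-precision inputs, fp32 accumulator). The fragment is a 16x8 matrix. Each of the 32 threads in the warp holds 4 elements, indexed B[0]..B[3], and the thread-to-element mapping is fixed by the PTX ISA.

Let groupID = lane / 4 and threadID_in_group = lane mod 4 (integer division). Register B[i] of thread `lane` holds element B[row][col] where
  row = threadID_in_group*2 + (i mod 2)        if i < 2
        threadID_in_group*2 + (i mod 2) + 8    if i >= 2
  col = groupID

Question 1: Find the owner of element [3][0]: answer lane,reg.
1,1

c: 0->gid=0  r: 3->r8=0,tid=1,i&1=1
L=0*4+1=1  i=0*2+1=1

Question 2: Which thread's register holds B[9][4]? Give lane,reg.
16,3

c=4⇒gr=4  r=9⇒Rb=1,th=0,odd=1
L=4*4+0=16  i=1*2+1=3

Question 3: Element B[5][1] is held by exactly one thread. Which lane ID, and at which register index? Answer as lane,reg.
c=1⇒gr=1  r=5⇒Rb=0,th=2,odd=1
L=1*4+2=6  i=0*2+1=1

6,1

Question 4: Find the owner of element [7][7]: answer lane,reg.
31,1

c: 7->gid=7  r: 7->r8=0,tid=3,i&1=1
L=7*4+3=31  i=0*2+1=1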